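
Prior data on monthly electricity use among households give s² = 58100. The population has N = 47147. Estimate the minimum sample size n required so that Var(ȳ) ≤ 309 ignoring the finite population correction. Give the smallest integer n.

189

Without fpc, n₀ = s²/D = 58100/309 = 188.0259.
Rounding up, n = 189.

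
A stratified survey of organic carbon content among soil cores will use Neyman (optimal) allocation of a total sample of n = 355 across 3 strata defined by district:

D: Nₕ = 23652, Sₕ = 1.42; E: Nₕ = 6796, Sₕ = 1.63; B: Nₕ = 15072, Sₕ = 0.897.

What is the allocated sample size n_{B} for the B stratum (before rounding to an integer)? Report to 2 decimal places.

Neyman allocation: nₕ = n·NₕSₕ / Σⱼ NⱼSⱼ.
Σ NⱼSⱼ = 23652·1.42 + 6796·1.63 + 15072·0.897 = 58182.904.
n_{B} = 355·15072·0.897 / 58182.904 = 82.49.

82.49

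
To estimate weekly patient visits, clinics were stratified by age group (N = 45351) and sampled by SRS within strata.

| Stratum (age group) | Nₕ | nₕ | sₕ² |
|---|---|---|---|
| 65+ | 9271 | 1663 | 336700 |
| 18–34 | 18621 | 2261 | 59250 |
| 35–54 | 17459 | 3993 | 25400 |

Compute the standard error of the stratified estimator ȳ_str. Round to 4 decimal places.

3.3988

Var(ȳ_str) = Σₕ Wₕ²(1 − fₕ)sₕ²/nₕ with Wₕ = Nₕ/N, N = 45351.
65+: Wₕ = 0.20442769; term = 0.20442769²·(1 − 0.17937655)·336700/1663 = 6.9434325.
18–34: Wₕ = 0.41059734; term = 0.41059734²·(1 − 0.12142205)·59250/2261 = 3.8815068.
35–54: Wₕ = 0.38497497; term = 0.38497497²·(1 − 0.22870726)·25400/3993 = 0.72714102.
Sum = 11.55208.
SE = √(11.55208) = 3.3988.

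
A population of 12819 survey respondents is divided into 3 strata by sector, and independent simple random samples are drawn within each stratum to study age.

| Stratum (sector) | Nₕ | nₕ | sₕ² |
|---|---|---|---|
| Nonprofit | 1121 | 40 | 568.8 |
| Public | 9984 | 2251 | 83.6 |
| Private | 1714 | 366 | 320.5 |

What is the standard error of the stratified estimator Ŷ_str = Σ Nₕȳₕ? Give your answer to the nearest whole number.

Var(Ŷ_str) = Σₕ Nₕ²(1 − fₕ)sₕ²/nₕ.
Nonprofit: 1121²·(1 − 40/1121)·568.8/40 = 1.723181 × 10^7.
Public: 9984²·(1 − 2251/9984)·83.6/2251 = 2.8673675 × 10^6.
Private: 1714²·(1 − 366/1714)·320.5/366 = 2.0232412 × 10^6.
Sum = 2.2122419 × 10^7.
SE = √(2.2122419 × 10^7) = 4703.

4703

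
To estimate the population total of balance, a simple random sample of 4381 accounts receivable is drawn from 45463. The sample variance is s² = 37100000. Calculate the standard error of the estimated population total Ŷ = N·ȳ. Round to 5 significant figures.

Var(Ŷ) = N²·Var(ȳ) = N²·(1 − n/N)·s²/n.
f = 4381/45463 = 0.09636408; Var(ȳ) = 0.90363592·37100000/4381 = 7652.338.
Var(Ŷ) = 45463² · 7652.338 = 1.5816498 × 10^13.
SE(Ŷ) = √(1.5816498 × 10^13) = 3.9770 × 10^6.

3.9770 × 10^6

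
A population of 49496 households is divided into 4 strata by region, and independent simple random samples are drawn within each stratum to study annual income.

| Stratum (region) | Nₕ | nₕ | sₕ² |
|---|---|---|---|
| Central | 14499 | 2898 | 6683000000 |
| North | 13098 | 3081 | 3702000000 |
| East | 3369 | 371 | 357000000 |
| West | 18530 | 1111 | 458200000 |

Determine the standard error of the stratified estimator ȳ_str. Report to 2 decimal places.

530.08

Var(ȳ_str) = Σₕ Wₕ²(1 − fₕ)sₕ²/nₕ with Wₕ = Nₕ/N, N = 49496.
Central: Wₕ = 0.29293276; term = 0.29293276²·(1 − 0.19987585)·6683000000/2898 = 158331.14.
North: Wₕ = 0.26462744; term = 0.26462744²·(1 − 0.23522675)·3702000000/3081 = 64349.795.
East: Wₕ = 0.06806611; term = 0.06806611²·(1 − 0.11012170)·357000000/371 = 3967.2242.
West: Wₕ = 0.37437369; term = 0.37437369²·(1 − 0.05995683)·458200000/1111 = 54337.476.
Sum = 280985.64.
SE = √(280985.64) = 530.08.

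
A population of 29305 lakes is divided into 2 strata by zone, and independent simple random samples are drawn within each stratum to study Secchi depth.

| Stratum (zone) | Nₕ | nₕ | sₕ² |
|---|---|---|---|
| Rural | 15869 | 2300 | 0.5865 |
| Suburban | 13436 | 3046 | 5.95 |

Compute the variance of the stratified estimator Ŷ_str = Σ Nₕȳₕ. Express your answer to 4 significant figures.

Var(Ŷ_str) = Σₕ Nₕ²(1 − fₕ)sₕ²/nₕ.
Rural: 15869²·(1 − 2300/15869)·0.5865/2300 = 54908.248.
Suburban: 13436²·(1 − 3046/13436)·5.95/3046 = 272692.13.
Sum = 327600.38.

327600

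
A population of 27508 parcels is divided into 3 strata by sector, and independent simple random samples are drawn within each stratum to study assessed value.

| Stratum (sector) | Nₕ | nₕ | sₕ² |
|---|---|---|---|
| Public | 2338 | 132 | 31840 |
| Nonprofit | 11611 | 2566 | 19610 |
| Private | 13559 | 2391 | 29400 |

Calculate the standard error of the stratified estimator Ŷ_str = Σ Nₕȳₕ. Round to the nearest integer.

62519

Var(Ŷ_str) = Σₕ Nₕ²(1 − fₕ)sₕ²/nₕ.
Public: 2338²·(1 − 132/2338)·31840/132 = 1.2440824 × 10^9.
Nonprofit: 11611²·(1 − 2566/11611)·19610/2566 = 8.0259997 × 10^8.
Private: 13559²·(1 − 2391/13559)·29400/2391 = 1.861962 × 10^9.
Sum = 3.9086444 × 10^9.
SE = √(3.9086444 × 10^9) = 62519.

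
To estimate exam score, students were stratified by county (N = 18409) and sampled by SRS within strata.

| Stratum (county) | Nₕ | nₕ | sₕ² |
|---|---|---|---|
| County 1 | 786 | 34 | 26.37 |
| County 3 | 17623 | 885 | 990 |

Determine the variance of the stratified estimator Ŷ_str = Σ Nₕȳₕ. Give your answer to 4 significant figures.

Var(Ŷ_str) = Σₕ Nₕ²(1 − fₕ)sₕ²/nₕ.
County 1: 786²·(1 − 34/786)·26.37/34 = 458428.49.
County 3: 17623²·(1 − 885/17623)·990/885 = 3.2997066 × 10^8.
Sum = 3.3042909 × 10^8.

3.304 × 10^8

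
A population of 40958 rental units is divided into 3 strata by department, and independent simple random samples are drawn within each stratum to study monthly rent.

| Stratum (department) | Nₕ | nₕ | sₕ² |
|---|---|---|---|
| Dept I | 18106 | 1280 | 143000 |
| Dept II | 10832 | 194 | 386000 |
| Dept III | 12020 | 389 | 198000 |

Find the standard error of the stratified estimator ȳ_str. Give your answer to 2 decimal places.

14.12

Var(ȳ_str) = Σₕ Wₕ²(1 − fₕ)sₕ²/nₕ with Wₕ = Nₕ/N, N = 40958.
Dept I: Wₕ = 0.44206260; term = 0.44206260²·(1 − 0.07069480)·143000/1280 = 20.288596.
Dept II: Wₕ = 0.26446604; term = 0.26446604²·(1 − 0.01790990)·386000/194 = 136.67111.
Dept III: Wₕ = 0.29347136; term = 0.29347136²·(1 − 0.03236273)·198000/389 = 42.418922.
Sum = 199.37863.
SE = √(199.37863) = 14.12.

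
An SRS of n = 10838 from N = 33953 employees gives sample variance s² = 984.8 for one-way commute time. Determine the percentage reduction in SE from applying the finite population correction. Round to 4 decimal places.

17.4898

f = n/N = 10838/33953 = 0.31920596.
SE_no-fpc = √(s²/n) = 0.301439; SE_fpc = √((1−f)s²/n) = 0.24871806.
Ratio = √(1−f) = 0.82510244. Reduction = 100·(1 − 0.82510244) = 17.4898%.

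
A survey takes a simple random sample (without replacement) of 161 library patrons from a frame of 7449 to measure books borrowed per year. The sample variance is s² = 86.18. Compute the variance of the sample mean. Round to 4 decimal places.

0.5237

Under SRS without replacement, Var(ȳ) = (1 − f)·s²/n with f = n/N = 161/7449 = 0.02161364.
Var(ȳ) = (1 − 0.02161364)·86.18/161 = 0.97838636·0.5352795 = 0.52371016.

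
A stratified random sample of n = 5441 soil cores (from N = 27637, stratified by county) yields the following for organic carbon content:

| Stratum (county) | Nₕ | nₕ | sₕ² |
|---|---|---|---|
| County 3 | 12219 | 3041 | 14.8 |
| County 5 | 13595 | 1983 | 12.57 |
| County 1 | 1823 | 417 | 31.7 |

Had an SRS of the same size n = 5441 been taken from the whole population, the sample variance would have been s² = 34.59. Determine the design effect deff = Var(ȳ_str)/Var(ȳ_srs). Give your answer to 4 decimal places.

Var(ȳ_str) = Σ Wₕ²(1−fₕ)sₕ²/nₕ with Wₕ = Nₕ/27637:
  County 3: (12219/27637)²·(1−3041/12219)·14.8/3041 = 7.1457401 × 10^-4
  County 5: (13595/27637)²·(1−1983/13595)·12.57/1983 = 0.0013101379
  County 1: (1823/27637)²·(1−417/1823)·31.7/417 = 2.5510173 × 10^-4
  → Var(ȳ_str) = 0.0022798136.
Var(ȳ_srs) = (1 − 5441/27637)·34.59/5441 = 0.0051057042.
deff = 0.0022798136 / 0.0051057042 = 0.4465.

0.4465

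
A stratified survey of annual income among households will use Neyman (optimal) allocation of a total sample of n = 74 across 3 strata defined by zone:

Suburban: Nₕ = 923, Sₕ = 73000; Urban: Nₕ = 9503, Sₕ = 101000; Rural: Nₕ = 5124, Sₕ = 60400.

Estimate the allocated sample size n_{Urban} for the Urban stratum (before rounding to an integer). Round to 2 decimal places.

53.14

Neyman allocation: nₕ = n·NₕSₕ / Σⱼ NⱼSⱼ.
Σ NⱼSⱼ = 923·73000 + 9503·101000 + 5124·60400 = 1.3366716 × 10^9.
n_{Urban} = 74·9503·101000 / (1.3366716 × 10^9) = 53.14.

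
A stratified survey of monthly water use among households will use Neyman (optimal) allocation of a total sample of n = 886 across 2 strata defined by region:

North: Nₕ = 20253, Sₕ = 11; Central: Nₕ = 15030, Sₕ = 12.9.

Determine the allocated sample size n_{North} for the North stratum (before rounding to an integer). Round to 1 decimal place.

473.7

Neyman allocation: nₕ = n·NₕSₕ / Σⱼ NⱼSⱼ.
Σ NⱼSⱼ = 20253·11 + 15030·12.9 = 416670.
n_{North} = 886·20253·11 / 416670 = 473.7.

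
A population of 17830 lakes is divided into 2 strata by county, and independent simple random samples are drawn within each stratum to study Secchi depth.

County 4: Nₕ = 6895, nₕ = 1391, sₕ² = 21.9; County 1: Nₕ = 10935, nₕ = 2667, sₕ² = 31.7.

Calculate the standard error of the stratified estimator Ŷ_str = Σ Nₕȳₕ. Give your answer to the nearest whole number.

1293

Var(Ŷ_str) = Σₕ Nₕ²(1 − fₕ)sₕ²/nₕ.
County 4: 6895²·(1 − 1391/6895)·21.9/1391 = 597488.68.
County 1: 10935²·(1 − 2667/10935)·31.7/2667 = 1.0746214 × 10^6.
Sum = 1.6721101 × 10^6.
SE = √(1.6721101 × 10^6) = 1293.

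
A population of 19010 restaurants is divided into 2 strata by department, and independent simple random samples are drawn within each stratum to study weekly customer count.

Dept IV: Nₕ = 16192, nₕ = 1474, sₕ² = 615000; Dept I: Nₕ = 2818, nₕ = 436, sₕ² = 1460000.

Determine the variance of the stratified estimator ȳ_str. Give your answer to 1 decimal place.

Var(ȳ_str) = Σₕ Wₕ²(1 − fₕ)sₕ²/nₕ with Wₕ = Nₕ/N, N = 19010.
Dept IV: Wₕ = 0.85176223; term = 0.85176223²·(1 − 0.09103261)·615000/1474 = 275.14568.
Dept I: Wₕ = 0.14823777; term = 0.14823777²·(1 − 0.15471966)·1460000/436 = 62.199211.
Sum = 337.34489.

337.3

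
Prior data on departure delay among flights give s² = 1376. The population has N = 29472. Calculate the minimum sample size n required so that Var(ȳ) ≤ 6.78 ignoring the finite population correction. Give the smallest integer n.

Without fpc, n₀ = s²/D = 1376/6.78 = 202.9499.
Rounding up, n = 203.

203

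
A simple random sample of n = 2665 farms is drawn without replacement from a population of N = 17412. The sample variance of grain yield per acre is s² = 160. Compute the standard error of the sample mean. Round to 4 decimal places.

Under SRS without replacement, Var(ȳ) = (1 − f)·s²/n with f = n/N = 2665/17412 = 0.15305536.
Var(ȳ) = (1 − 0.15305536)·160/2665 = 0.84694464·0.060037523 = 0.050848458.
SE(ȳ) = √(0.050848458) = 0.2255.

0.2255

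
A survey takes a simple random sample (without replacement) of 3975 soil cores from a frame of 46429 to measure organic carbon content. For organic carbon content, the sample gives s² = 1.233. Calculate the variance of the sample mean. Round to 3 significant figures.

2.84 × 10^-4

Under SRS without replacement, Var(ȳ) = (1 − f)·s²/n with f = n/N = 3975/46429 = 0.08561459.
Var(ȳ) = (1 − 0.08561459)·1.233/3975 = 0.91438541·3.1018868 × 10^-4 = 2.83632 × 10^-4.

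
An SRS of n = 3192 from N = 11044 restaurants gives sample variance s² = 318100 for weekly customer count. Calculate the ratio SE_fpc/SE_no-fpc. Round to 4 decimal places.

0.8432

f = n/N = 3192/11044 = 0.28902572.
SE_no-fpc = √(s²/n) = 9.9827546; SE_fpc = √((1−f)s²/n) = 8.4173879.
Ratio = √(1−f) = 0.84319291.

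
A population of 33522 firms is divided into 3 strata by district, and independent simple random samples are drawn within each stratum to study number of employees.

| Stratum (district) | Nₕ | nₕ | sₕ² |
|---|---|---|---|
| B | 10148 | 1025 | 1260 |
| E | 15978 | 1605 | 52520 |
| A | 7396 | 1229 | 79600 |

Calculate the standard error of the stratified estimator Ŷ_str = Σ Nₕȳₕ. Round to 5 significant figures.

Var(Ŷ_str) = Σₕ Nₕ²(1 − fₕ)sₕ²/nₕ.
B: 10148²·(1 − 1025/10148)·1260/1025 = 1.1380591 × 10^8.
E: 15978²·(1 − 1605/15978)·52520/1605 = 7.5148363 × 10^9.
A: 7396²·(1 − 1229/7396)·79600/1229 = 2.9541465 × 10^9.
Sum = 1.0582789 × 10^10.
SE = √(1.0582789 × 10^10) = 102870.

102870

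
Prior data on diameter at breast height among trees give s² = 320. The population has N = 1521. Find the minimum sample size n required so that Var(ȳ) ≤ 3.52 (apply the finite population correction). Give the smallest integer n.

86

Without fpc, n₀ = s²/D = 320/3.52 = 90.9091.
With fpc, (1 − n/N)·s²/n ≤ D requires n ≥ n₀/(1 + n₀/N) = 90.9091/(1 + 90.9091/1521) = 85.7820.
Rounding up, n = 86.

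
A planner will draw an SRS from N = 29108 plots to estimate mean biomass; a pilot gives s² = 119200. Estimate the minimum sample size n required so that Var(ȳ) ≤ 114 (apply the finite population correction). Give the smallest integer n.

Without fpc, n₀ = s²/D = 119200/114 = 1045.6140.
With fpc, (1 − n/N)·s²/n ≤ D requires n ≥ n₀/(1 + n₀/N) = 1045.6140/(1 + 1045.6140/29108) = 1009.3560.
Rounding up, n = 1010.

1010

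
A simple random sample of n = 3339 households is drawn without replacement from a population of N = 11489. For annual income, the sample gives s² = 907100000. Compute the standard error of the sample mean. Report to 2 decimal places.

Under SRS without replacement, Var(ȳ) = (1 − f)·s²/n with f = n/N = 3339/11489 = 0.29062582.
Var(ȳ) = (1 − 0.29062582)·907100000/3339 = 0.70937418·271668.16 = 192714.38.
SE(ȳ) = √(192714.38) = 438.99.

438.99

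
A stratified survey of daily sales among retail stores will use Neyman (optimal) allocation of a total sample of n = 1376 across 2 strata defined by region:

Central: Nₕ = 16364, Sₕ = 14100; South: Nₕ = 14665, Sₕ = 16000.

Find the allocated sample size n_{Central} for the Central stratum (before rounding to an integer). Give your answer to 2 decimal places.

682.22

Neyman allocation: nₕ = n·NₕSₕ / Σⱼ NⱼSⱼ.
Σ NⱼSⱼ = 16364·14100 + 14665·16000 = 4.653724 × 10^8.
n_{Central} = 1376·16364·14100 / (4.653724 × 10^8) = 682.22.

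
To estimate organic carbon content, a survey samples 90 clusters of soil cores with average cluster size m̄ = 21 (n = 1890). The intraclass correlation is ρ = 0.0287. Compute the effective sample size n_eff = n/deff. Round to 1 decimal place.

1200.8

deff = 1 + (21 − 1)·0.0287 = 1 + 0.574 = 1.574.
n_eff = 1890 / 1.574 = 1200.8.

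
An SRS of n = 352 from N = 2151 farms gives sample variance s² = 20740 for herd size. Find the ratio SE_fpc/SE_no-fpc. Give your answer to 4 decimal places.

0.9145

f = n/N = 352/2151 = 0.16364482.
SE_no-fpc = √(s²/n) = 7.675966; SE_fpc = √((1−f)s²/n) = 7.0198595.
Ratio = √(1−f) = 0.91452457.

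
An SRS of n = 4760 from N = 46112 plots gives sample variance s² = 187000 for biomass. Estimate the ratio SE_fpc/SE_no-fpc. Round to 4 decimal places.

f = n/N = 4760/46112 = 0.10322693.
SE_no-fpc = √(s²/n) = 6.2678317; SE_fpc = √((1−f)s²/n) = 5.9355177.
Ratio = √(1−f) = 0.94698103.

0.9470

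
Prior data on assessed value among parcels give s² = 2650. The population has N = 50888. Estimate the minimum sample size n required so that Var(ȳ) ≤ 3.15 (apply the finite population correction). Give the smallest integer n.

Without fpc, n₀ = s²/D = 2650/3.15 = 841.2698.
With fpc, (1 − n/N)·s²/n ≤ D requires n ≥ n₀/(1 + n₀/N) = 841.2698/(1 + 841.2698/50888) = 827.5883.
Rounding up, n = 828.

828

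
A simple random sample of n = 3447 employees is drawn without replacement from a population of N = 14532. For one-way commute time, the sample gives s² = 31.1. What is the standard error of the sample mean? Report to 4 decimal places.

0.0830

Under SRS without replacement, Var(ȳ) = (1 − f)·s²/n with f = n/N = 3447/14532 = 0.23720066.
Var(ȳ) = (1 − 0.23720066)·31.1/3447 = 0.76279934·0.0090223383 = 0.0068822337.
SE(ȳ) = √(0.0068822337) = 0.0830.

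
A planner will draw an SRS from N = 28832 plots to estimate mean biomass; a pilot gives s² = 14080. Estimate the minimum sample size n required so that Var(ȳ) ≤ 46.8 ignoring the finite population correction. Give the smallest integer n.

Without fpc, n₀ = s²/D = 14080/46.8 = 300.8547.
Rounding up, n = 301.

301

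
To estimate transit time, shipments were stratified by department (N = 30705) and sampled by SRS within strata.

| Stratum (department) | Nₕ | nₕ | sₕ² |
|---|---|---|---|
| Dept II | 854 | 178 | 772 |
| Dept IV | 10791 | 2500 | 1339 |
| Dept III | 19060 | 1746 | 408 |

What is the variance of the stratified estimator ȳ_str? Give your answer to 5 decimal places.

0.13528

Var(ȳ_str) = Σₕ Wₕ²(1 − fₕ)sₕ²/nₕ with Wₕ = Nₕ/N, N = 30705.
Dept II: Wₕ = 0.02781306; term = 0.02781306²·(1 − 0.20843091)·772/178 = 0.0026557284.
Dept IV: Wₕ = 0.35144113; term = 0.35144113²·(1 − 0.23167454)·1339/2500 = 0.05082659.
Dept III: Wₕ = 0.62074581; term = 0.62074581²·(1 − 0.09160546)·408/1746 = 0.081793356.
Sum = 0.13527567.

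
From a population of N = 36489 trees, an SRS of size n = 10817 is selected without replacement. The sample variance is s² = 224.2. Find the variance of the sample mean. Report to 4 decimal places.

0.0146

Under SRS without replacement, Var(ȳ) = (1 − f)·s²/n with f = n/N = 10817/36489 = 0.29644550.
Var(ȳ) = (1 − 0.29644550)·224.2/10817 = 0.70355450·0.020726634 = 0.014582317.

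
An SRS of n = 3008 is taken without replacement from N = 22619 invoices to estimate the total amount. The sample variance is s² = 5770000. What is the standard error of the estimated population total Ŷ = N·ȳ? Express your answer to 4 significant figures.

922400

Var(Ŷ) = N²·Var(ȳ) = N²·(1 − n/N)·s²/n.
f = 3008/22619 = 0.13298554; Var(ȳ) = 0.86701446·5770000/3008 = 1663.1228.
Var(Ŷ) = 22619² · 1663.1228 = 8.5088549 × 10^11.
SE(Ŷ) = √(8.5088549 × 10^11) = 922400.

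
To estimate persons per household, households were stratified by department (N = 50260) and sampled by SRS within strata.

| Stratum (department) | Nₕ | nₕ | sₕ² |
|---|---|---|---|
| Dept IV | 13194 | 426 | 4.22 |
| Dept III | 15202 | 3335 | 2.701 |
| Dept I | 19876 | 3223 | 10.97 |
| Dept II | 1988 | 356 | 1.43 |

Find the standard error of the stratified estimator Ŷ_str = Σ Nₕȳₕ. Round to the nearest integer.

1719

Var(Ŷ_str) = Σₕ Nₕ²(1 − fₕ)sₕ²/nₕ.
Dept IV: 13194²·(1 − 426/13194)·4.22/426 = 1.668792 × 10^6.
Dept III: 15202²·(1 − 3335/15202)·2.701/3335 = 146106.8.
Dept I: 19876²·(1 − 3223/19876)·10.97/3223 = 1.1265949 × 10^6.
Dept II: 1988²·(1 − 356/1988)·1.43/356 = 13032.345.
Sum = 2.954526 × 10^6.
SE = √(2.954526 × 10^6) = 1719.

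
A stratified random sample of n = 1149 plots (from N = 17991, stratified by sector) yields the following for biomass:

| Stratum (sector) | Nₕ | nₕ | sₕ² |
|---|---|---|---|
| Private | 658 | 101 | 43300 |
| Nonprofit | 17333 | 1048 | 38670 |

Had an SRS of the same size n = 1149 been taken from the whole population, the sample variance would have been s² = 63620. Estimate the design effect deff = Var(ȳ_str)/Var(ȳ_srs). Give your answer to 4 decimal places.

0.6302

Var(ȳ_str) = Σ Wₕ²(1−fₕ)sₕ²/nₕ with Wₕ = Nₕ/17991:
  Private: (658/17991)²·(1−101/658)·43300/101 = 0.48544162
  Nonprofit: (17333/17991)²·(1−1048/17333)·38670/1048 = 32.178351
  → Var(ȳ_str) = 32.663793.
Var(ȳ_srs) = (1 − 1149/17991)·63620/1149 = 51.833674.
deff = 32.663793 / 51.833674 = 0.6302.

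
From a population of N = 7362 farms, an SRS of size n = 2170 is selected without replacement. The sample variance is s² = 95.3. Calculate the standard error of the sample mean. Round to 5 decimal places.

0.17599

Under SRS without replacement, Var(ȳ) = (1 − f)·s²/n with f = n/N = 2170/7362 = 0.29475686.
Var(ȳ) = (1 − 0.29475686)·95.3/2170 = 0.70524314·0.043917051 = 0.030972199.
SE(ȳ) = √(0.030972199) = 0.17599.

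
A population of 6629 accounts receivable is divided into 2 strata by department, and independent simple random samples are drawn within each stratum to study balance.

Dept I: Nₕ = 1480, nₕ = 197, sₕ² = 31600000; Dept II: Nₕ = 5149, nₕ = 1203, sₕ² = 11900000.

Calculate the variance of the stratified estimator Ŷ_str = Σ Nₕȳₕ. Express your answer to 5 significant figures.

Var(Ŷ_str) = Σₕ Nₕ²(1 − fₕ)sₕ²/nₕ.
Dept I: 1480²·(1 − 197/1480)·31600000/197 = 3.045855 × 10^11.
Dept II: 5149²·(1 − 1203/5149)·11900000/1203 = 2.0098392 × 10^11.
Sum = 5.0556942 × 10^11.

5.0557 × 10^11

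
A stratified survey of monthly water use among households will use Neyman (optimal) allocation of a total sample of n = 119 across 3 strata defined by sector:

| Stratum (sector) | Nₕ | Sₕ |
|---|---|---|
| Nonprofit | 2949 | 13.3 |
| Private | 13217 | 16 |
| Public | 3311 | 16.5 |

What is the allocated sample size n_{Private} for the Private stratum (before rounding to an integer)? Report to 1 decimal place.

Neyman allocation: nₕ = n·NₕSₕ / Σⱼ NⱼSⱼ.
Σ NⱼSⱼ = 2949·13.3 + 13217·16 + 3311·16.5 = 305325.2.
n_{Private} = 119·13217·16 / 305325.2 = 82.4.

82.4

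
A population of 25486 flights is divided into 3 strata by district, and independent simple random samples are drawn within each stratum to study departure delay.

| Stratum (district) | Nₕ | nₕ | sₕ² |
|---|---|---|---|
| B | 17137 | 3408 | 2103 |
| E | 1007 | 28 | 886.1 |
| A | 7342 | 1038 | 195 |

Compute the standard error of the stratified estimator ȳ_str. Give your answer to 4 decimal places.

Var(ȳ_str) = Σₕ Wₕ²(1 − fₕ)sₕ²/nₕ with Wₕ = Nₕ/N, N = 25486.
B: Wₕ = 0.67240838; term = 0.67240838²·(1 − 0.19886795)·2103/3408 = 0.22351673.
E: Wₕ = 0.03951189; term = 0.03951189²·(1 − 0.02780536)·886.1/28 = 0.048032314.
A: Wₕ = 0.28807973; term = 0.28807973²·(1 − 0.14137837)·195/1038 = 0.013386421.
Sum = 0.28493547.
SE = √(0.28493547) = 0.5338.

0.5338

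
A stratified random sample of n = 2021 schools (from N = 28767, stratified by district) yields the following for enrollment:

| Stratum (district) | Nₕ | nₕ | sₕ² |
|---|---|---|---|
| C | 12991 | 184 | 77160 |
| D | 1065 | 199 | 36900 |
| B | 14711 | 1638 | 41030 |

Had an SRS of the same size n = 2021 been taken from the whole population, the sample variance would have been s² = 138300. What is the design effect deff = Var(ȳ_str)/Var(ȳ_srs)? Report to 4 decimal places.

Var(ȳ_str) = Σ Wₕ²(1−fₕ)sₕ²/nₕ with Wₕ = Nₕ/28767:
  C: (12991/28767)²·(1−184/12991)·77160/184 = 84.309253
  D: (1065/28767)²·(1−199/1065)·36900/199 = 0.20665772
  B: (14711/28767)²·(1−1638/14711)·41030/1638 = 5.8212457
  → Var(ȳ_str) = 90.337156.
Var(ȳ_srs) = (1 − 2021/28767)·138300/2021 = 63.623878.
deff = 90.337156 / 63.623878 = 1.4199.

1.4199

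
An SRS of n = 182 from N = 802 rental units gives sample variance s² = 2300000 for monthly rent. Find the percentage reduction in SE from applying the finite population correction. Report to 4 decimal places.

12.0758

f = n/N = 182/802 = 0.22693267.
SE_no-fpc = √(s²/n) = 112.41602; SE_fpc = √((1−f)s²/n) = 98.840944.
Ratio = √(1−f) = 0.87924248. Reduction = 100·(1 − 0.87924248) = 12.0758%.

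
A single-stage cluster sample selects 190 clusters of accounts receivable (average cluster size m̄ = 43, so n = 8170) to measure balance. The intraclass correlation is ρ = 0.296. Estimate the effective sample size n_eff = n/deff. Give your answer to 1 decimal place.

deff = 1 + (43 − 1)·0.296 = 1 + 12.432 = 13.432.
n_eff = 8170 / 13.432 = 608.2.

608.2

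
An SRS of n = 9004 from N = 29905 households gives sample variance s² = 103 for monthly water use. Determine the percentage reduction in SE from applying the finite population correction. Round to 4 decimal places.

16.3990

f = n/N = 9004/29905 = 0.30108677.
SE_no-fpc = √(s²/n) = 0.10695495; SE_fpc = √((1−f)s²/n) = 0.089415436.
Ratio = √(1−f) = 0.83601030. Reduction = 100·(1 − 0.83601030) = 16.3990%.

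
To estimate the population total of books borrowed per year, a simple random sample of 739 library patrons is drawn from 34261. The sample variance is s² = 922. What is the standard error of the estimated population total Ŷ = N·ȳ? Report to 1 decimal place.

37853.7

Var(Ŷ) = N²·Var(ȳ) = N²·(1 − n/N)·s²/n.
f = 739/34261 = 0.02156971; Var(ȳ) = 0.97843029·922/739 = 1.2207209.
Var(Ŷ) = 34261² · 1.2207209 = 1.4329019 × 10^9.
SE(Ŷ) = √(1.4329019 × 10^9) = 37853.7.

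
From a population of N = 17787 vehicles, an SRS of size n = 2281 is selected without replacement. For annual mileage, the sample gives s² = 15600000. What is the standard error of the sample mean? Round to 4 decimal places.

Under SRS without replacement, Var(ȳ) = (1 − f)·s²/n with f = n/N = 2281/17787 = 0.12823973.
Var(ȳ) = (1 − 0.12823973)·15600000/2281 = 0.87176027·6839.1057 = 5962.0606.
SE(ȳ) = √(5962.0606) = 77.2144.

77.2144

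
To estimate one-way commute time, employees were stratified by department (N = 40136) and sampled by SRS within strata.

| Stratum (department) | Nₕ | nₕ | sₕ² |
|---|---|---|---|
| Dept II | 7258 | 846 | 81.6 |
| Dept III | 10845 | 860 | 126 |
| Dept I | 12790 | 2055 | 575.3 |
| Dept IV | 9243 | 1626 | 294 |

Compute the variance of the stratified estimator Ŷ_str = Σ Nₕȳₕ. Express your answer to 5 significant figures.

Var(Ŷ_str) = Σₕ Nₕ²(1 − fₕ)sₕ²/nₕ.
Dept II: 7258²·(1 − 846/7258)·81.6/846 = 4.4888002 × 10^6.
Dept III: 10845²·(1 − 860/10845)·126/860 = 1.5865352 × 10^7.
Dept I: 12790²·(1 − 2055/12790)·575.3/2055 = 3.8437501 × 10^7.
Dept IV: 9243²·(1 − 1626/9243)·294/1626 = 1.2729862 × 10^7.
Sum = 7.1521515 × 10^7.

7.1522 × 10^7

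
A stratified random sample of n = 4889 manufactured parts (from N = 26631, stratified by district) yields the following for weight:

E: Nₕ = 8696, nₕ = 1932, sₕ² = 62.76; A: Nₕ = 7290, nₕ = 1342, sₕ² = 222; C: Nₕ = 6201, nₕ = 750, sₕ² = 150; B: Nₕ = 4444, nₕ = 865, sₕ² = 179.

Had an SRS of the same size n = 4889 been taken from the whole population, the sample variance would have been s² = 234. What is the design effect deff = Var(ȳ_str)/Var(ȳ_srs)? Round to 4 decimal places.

Var(ȳ_str) = Σ Wₕ²(1−fₕ)sₕ²/nₕ with Wₕ = Nₕ/26631:
  E: (8696/26631)²·(1−1932/8696)·62.76/1932 = 0.0026941638
  A: (7290/26631)²·(1−1342/7290)·222/1342 = 0.010114024
  C: (6201/26631)²·(1−750/6201)·150/750 = 0.0095321959
  B: (4444/26631)²·(1−865/4444)·179/865 = 0.004640852
  → Var(ȳ_str) = 0.026981236.
Var(ȳ_srs) = (1 − 4889/26631)·234/4889 = 0.039075796.
deff = 0.026981236 / 0.039075796 = 0.6905.

0.6905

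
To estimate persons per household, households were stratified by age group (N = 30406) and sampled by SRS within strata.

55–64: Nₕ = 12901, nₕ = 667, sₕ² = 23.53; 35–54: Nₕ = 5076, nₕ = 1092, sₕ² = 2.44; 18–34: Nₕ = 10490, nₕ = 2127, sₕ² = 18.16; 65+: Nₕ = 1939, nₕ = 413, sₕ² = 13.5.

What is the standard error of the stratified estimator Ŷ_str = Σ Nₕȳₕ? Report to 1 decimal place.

Var(Ŷ_str) = Σₕ Nₕ²(1 − fₕ)sₕ²/nₕ.
55–64: 12901²·(1 − 667/12901)·23.53/667 = 5.5678554 × 10^6.
35–54: 5076²·(1 − 1092/5076)·2.44/1092 = 45186.44.
18–34: 10490²·(1 − 2127/10490)·18.16/2127 = 749007.11.
65+: 1939²·(1 − 413/1939)·13.5/413 = 96719.949.
Sum = 6.4587689 × 10^6.
SE = √(6.4587689 × 10^6) = 2541.4.

2541.4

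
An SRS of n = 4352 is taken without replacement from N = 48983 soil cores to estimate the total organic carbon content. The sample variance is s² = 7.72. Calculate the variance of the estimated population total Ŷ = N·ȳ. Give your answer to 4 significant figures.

3.878 × 10^6

Var(Ŷ) = N²·Var(ȳ) = N²·(1 − n/N)·s²/n.
f = 4352/48983 = 0.08884715; Var(ȳ) = 0.91115285·7.72/4352 = 0.0016162914.
Var(Ŷ) = 48983² · 0.0016162914 = 3.8780234 × 10^6.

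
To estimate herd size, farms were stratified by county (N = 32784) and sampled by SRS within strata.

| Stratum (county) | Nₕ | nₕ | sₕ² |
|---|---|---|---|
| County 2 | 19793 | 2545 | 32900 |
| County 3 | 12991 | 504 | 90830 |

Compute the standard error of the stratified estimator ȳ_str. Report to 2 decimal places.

Var(ȳ_str) = Σₕ Wₕ²(1 − fₕ)sₕ²/nₕ with Wₕ = Nₕ/N, N = 32784.
County 2: Wₕ = 0.60373963; term = 0.60373963²·(1 − 0.12858081)·32900/2545 = 4.106148.
County 3: Wₕ = 0.39626037; term = 0.39626037²·(1 − 0.03879609)·90830/504 = 27.200419.
Sum = 31.306567.
SE = √(31.306567) = 5.60.

5.60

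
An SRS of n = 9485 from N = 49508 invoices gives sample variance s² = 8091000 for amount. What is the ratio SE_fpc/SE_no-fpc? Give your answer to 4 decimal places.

0.8991

f = n/N = 9485/49508 = 0.19158520.
SE_no-fpc = √(s²/n) = 29.206696; SE_fpc = √((1−f)s²/n) = 26.260293.
Ratio = √(1−f) = 0.89911890.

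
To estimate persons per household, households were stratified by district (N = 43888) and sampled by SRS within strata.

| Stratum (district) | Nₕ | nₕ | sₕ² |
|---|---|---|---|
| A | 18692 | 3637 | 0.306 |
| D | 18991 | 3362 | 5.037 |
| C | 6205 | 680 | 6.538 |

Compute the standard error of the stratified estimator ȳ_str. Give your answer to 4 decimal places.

Var(ȳ_str) = Σₕ Wₕ²(1 − fₕ)sₕ²/nₕ with Wₕ = Nₕ/N, N = 43888.
A: Wₕ = 0.42590230; term = 0.42590230²·(1 − 0.19457522)·0.306/3637 = 1.2292015 × 10^-5.
D: Wₕ = 0.43271509; term = 0.43271509²·(1 − 0.17703123)·5.037/3362 = 2.3086691 × 10^-4.
C: Wₕ = 0.14138261; term = 0.14138261²·(1 − 0.10958904)·6.538/680 = 1.7112698 × 10^-4.
Sum = 4.1428591 × 10^-4.
SE = √(4.1428591 × 10^-4) = 0.0204.

0.0204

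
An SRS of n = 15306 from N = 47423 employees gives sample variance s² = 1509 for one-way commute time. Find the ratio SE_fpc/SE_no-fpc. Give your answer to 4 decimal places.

0.8229

f = n/N = 15306/47423 = 0.32275478.
SE_no-fpc = √(s²/n) = 0.31398852; SE_fpc = √((1−f)s²/n) = 0.25839657.
Ratio = √(1−f) = 0.82294910.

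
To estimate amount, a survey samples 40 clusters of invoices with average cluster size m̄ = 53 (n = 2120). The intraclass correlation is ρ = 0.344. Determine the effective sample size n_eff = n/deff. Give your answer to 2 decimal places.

deff = 1 + (53 − 1)·0.344 = 1 + 17.888 = 18.888.
n_eff = 2120 / 18.888 = 112.24.

112.24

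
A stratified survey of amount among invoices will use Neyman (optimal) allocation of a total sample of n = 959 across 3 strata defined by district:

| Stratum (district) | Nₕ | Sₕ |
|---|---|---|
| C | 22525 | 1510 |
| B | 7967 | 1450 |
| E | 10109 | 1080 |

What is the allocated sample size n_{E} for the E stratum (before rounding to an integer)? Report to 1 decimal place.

185.4

Neyman allocation: nₕ = n·NₕSₕ / Σⱼ NⱼSⱼ.
Σ NⱼSⱼ = 22525·1510 + 7967·1450 + 10109·1080 = 5.648262 × 10^7.
n_{E} = 959·10109·1080 / (5.648262 × 10^7) = 185.4.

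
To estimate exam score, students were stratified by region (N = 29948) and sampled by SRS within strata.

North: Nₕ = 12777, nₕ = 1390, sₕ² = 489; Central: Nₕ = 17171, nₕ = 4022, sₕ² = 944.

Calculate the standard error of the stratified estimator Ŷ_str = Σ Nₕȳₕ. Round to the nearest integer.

10207

Var(Ŷ_str) = Σₕ Nₕ²(1 − fₕ)sₕ²/nₕ.
North: 12777²·(1 − 1390/12777)·489/1390 = 5.118377 × 10^7.
Central: 17171²·(1 − 4022/17171)·944/4022 = 5.2992968 × 10^7.
Sum = 1.0417674 × 10^8.
SE = √(1.0417674 × 10^8) = 10207.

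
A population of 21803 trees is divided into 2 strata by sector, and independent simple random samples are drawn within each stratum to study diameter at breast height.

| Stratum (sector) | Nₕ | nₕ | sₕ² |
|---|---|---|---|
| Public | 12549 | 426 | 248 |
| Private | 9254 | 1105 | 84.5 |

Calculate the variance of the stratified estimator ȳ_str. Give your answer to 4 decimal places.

Var(ȳ_str) = Σₕ Wₕ²(1 − fₕ)sₕ²/nₕ with Wₕ = Nₕ/N, N = 21803.
Public: Wₕ = 0.57556300; term = 0.57556300²·(1 − 0.03394693)·248/426 = 0.18630684.
Private: Wₕ = 0.42443700; term = 0.42443700²·(1 − 0.11940782)·84.5/1105 = 0.012130976.
Sum = 0.19843782.

0.1984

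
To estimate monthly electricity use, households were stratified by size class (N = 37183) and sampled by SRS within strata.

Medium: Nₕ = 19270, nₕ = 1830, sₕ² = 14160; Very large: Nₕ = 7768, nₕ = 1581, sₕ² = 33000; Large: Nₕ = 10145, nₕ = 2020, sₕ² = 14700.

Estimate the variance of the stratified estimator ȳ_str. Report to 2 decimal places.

3.04

Var(ȳ_str) = Σₕ Wₕ²(1 − fₕ)sₕ²/nₕ with Wₕ = Nₕ/N, N = 37183.
Medium: Wₕ = 0.51824759; term = 0.51824759²·(1 − 0.09496627)·14160/1830 = 1.8808385.
Very large: Wₕ = 0.20891268; term = 0.20891268²·(1 − 0.20352729)·33000/1581 = 0.7255754.
Large: Wₕ = 0.27283974; term = 0.27283974²·(1 − 0.19911286)·14700/2020 = 0.43386292.
Sum = 3.0402768.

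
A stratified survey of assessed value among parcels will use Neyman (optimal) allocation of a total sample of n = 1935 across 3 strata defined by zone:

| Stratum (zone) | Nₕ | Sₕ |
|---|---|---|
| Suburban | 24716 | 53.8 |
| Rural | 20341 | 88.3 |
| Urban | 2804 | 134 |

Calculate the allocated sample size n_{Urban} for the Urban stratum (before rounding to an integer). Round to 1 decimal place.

207.6

Neyman allocation: nₕ = n·NₕSₕ / Σⱼ NⱼSⱼ.
Σ NⱼSⱼ = 24716·53.8 + 20341·88.3 + 2804·134 = 3.5015671 × 10^6.
n_{Urban} = 1935·2804·134 / (3.5015671 × 10^6) = 207.6.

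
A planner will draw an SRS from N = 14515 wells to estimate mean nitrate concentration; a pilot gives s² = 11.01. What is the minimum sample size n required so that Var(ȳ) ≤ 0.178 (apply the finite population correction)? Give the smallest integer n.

62

Without fpc, n₀ = s²/D = 11.01/0.178 = 61.8539.
With fpc, (1 − n/N)·s²/n ≤ D requires n ≥ n₀/(1 + n₀/N) = 61.8539/(1 + 61.8539/14515) = 61.5914.
Rounding up, n = 62.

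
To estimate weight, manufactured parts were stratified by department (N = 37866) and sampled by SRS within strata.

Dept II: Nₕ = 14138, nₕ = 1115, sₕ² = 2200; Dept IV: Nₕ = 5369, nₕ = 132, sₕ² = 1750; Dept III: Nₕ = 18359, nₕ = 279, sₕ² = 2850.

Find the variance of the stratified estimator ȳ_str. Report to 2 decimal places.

2.88

Var(ȳ_str) = Σₕ Wₕ²(1 − fₕ)sₕ²/nₕ with Wₕ = Nₕ/N, N = 37866.
Dept II: Wₕ = 0.37336925; term = 0.37336925²·(1 − 0.07886547)·2200/1115 = 0.25336579.
Dept IV: Wₕ = 0.14178947; term = 0.14178947²·(1 − 0.02458558)·1750/132 = 0.25998078.
Dept III: Wₕ = 0.48484128; term = 0.48484128²·(1 − 0.01519691)·2850/279 = 2.3647718.
Sum = 2.8781184.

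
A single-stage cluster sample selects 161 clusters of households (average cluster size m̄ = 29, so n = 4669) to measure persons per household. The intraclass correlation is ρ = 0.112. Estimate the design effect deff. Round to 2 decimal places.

4.14

deff = 1 + (29 − 1)·0.112 = 1 + 3.136 = 4.136.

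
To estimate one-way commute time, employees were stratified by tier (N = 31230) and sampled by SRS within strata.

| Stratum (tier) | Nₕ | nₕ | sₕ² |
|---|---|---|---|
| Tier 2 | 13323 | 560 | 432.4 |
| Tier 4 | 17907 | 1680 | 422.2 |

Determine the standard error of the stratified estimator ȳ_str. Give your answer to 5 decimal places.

0.45770

Var(ȳ_str) = Σₕ Wₕ²(1 − fₕ)sₕ²/nₕ with Wₕ = Nₕ/N, N = 31230.
Tier 2: Wₕ = 0.42660903; term = 0.42660903²·(1 − 0.04203258)·432.4/560 = 0.13461966.
Tier 4: Wₕ = 0.57339097; term = 0.57339097²·(1 − 0.09381806)·422.2/1680 = 0.07487314.
Sum = 0.2094928.
SE = √(0.2094928) = 0.45770.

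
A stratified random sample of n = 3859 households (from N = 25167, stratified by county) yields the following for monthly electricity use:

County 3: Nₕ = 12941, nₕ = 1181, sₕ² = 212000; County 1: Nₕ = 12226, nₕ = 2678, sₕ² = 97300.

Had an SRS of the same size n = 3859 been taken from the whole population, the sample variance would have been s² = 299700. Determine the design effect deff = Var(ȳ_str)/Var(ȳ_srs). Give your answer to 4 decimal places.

0.7578

Var(ȳ_str) = Σ Wₕ²(1−fₕ)sₕ²/nₕ with Wₕ = Nₕ/25167:
  County 3: (12941/25167)²·(1−1181/12941)·212000/1181 = 43.131864
  County 1: (12226/25167)²·(1−2678/12226)·97300/2678 = 6.6963196
  → Var(ȳ_str) = 49.828184.
Var(ȳ_srs) = (1 − 3859/25167)·299700/3859 = 65.754155.
deff = 49.828184 / 65.754155 = 0.7578.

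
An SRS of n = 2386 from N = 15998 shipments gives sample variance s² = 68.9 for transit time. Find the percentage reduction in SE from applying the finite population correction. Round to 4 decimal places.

f = n/N = 2386/15998 = 0.14914364.
SE_no-fpc = √(s²/n) = 0.1699317; SE_fpc = √((1−f)s²/n) = 0.15674818.
Ratio = √(1−f) = 0.92241875. Reduction = 100·(1 − 0.92241875) = 7.7581%.

7.7581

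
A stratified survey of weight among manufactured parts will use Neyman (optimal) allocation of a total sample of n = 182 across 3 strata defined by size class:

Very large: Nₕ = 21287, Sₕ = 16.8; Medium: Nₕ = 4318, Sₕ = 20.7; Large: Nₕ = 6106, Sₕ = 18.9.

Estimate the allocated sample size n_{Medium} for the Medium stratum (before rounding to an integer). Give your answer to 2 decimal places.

28.92

Neyman allocation: nₕ = n·NₕSₕ / Σⱼ NⱼSⱼ.
Σ NⱼSⱼ = 21287·16.8 + 4318·20.7 + 6106·18.9 = 562407.6.
n_{Medium} = 182·4318·20.7 / 562407.6 = 28.92.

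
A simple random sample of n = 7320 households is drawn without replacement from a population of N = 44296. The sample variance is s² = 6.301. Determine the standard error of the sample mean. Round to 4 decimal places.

0.0268

Under SRS without replacement, Var(ȳ) = (1 − f)·s²/n with f = n/N = 7320/44296 = 0.16525194.
Var(ȳ) = (1 − 0.16525194)·6.301/7320 = 0.83474806·8.6079235 × 10^-4 = 7.1854474 × 10^-4.
SE(ȳ) = √(7.1854474 × 10^-4) = 0.0268.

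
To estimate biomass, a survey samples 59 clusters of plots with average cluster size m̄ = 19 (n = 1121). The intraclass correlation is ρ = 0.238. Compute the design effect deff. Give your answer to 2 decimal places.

5.28

deff = 1 + (19 − 1)·0.238 = 1 + 4.284 = 5.284.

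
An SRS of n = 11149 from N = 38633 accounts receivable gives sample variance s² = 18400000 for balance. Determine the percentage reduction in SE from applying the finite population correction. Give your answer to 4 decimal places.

15.6547

f = n/N = 11149/38633 = 0.28858748.
SE_no-fpc = √(s²/n) = 40.624774; SE_fpc = √((1−f)s²/n) = 34.265077.
Ratio = √(1−f) = 0.84345274. Reduction = 100·(1 − 0.84345274) = 15.6547%.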